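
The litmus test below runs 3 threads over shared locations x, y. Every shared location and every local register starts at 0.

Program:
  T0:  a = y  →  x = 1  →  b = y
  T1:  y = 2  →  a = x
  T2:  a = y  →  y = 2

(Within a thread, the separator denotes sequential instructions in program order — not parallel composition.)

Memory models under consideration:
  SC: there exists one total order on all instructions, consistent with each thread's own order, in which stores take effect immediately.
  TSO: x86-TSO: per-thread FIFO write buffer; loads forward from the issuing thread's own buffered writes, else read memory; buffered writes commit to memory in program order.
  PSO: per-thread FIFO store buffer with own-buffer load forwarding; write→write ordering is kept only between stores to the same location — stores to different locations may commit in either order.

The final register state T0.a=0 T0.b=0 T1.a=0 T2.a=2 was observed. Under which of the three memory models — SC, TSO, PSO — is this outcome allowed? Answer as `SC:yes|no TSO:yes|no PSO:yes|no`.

outcome vector order: (T0.a,T0.b,T1.a,T2.a)
[SC] allowed = {0010; 0012; 0200; 0202; 0210; 0212; 2200; 2202; 2210; 2212}
[TSO] allowed = {0000; 0002; 0010; 0012; 0200; 0202; 0210; 0212; 2200; 2202; 2210; 2212}
[PSO] allowed = {0000; 0002; 0010; 0012; 0200; 0202; 0210; 0212; 2200; 2202; 2210; 2212}
target 0002 ∈ {TSO,PSO}

SC:no TSO:yes PSO:yes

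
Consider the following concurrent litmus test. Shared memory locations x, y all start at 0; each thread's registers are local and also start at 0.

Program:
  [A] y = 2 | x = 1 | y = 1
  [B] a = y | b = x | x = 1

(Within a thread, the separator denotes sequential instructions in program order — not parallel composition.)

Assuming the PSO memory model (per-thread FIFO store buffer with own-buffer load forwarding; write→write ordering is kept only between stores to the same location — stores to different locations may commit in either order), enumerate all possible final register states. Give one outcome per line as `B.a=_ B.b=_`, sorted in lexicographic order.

outcome vector order: (B.a,B.b)
|PSO outcomes| = 6

B.a=0 B.b=0
B.a=0 B.b=1
B.a=1 B.b=0
B.a=1 B.b=1
B.a=2 B.b=0
B.a=2 B.b=1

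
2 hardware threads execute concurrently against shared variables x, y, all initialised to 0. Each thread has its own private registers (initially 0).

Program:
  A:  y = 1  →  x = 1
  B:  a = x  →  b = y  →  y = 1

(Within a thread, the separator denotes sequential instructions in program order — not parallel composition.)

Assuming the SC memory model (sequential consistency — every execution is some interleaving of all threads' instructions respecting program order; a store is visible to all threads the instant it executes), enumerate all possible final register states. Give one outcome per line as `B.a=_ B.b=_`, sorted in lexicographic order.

B.a=0 B.b=0
B.a=0 B.b=1
B.a=1 B.b=1

outcome vector order: (B.a,B.b)
|SC outcomes| = 3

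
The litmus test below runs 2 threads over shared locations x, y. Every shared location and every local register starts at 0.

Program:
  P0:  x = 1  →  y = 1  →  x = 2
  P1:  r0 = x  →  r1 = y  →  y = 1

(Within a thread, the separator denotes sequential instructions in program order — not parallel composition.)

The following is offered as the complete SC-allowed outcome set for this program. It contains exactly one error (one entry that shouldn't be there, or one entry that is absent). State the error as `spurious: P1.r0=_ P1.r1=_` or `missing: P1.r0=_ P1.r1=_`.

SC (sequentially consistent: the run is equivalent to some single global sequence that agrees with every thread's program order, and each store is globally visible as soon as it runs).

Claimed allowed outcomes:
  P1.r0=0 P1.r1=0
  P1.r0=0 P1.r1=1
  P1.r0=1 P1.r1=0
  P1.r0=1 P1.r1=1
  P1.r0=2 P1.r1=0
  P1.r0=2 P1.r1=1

outcome vector order: (P1.r0,P1.r1)
under SC → <0 0>; <0 1>; <1 0>; <1 1>; <2 1>
claimed∖SC = {<2 0>}

spurious: P1.r0=2 P1.r1=0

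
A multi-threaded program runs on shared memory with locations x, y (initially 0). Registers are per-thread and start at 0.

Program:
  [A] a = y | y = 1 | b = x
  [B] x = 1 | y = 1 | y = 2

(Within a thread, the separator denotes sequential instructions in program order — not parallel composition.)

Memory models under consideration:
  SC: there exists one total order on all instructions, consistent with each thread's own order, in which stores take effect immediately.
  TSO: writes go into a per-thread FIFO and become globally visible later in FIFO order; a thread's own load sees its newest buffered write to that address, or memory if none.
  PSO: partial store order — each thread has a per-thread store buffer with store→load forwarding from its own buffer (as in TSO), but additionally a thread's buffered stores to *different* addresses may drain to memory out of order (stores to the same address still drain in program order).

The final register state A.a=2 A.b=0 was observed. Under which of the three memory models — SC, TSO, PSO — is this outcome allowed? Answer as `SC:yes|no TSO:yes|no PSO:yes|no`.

outcome vector order: (A.a,A.b)
SC (4): <0 0> <0 1> <1 1> <2 1>
TSO (4): <0 0> <0 1> <1 1> <2 1>
PSO (6): <0 0> <0 1> <1 0> <1 1> <2 0> <2 1>
target <2 0> ∈ {PSO}

SC:no TSO:no PSO:yes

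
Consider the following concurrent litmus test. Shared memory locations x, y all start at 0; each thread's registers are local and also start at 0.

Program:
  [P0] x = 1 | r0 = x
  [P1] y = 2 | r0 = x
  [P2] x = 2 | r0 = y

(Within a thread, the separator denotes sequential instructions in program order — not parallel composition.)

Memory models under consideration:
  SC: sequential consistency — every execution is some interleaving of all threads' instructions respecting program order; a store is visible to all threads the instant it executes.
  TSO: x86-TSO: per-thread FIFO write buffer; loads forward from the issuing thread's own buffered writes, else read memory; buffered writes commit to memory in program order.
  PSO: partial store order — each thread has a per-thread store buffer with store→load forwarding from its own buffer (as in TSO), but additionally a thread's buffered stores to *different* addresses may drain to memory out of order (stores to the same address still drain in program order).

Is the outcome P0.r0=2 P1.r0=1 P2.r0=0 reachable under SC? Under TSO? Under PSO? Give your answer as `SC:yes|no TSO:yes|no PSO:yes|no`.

outcome vector order: (P0.r0,P1.r0,P2.r0)
under SC → 1/0/2, 1/1/0, 1/1/2, 1/2/0, 1/2/2, 2/0/2, 2/1/2, 2/2/0, 2/2/2
under TSO → 1/0/0, 1/0/2, 1/1/0, 1/1/2, 1/2/0, 1/2/2, 2/0/0, 2/0/2, 2/1/0, 2/1/2, 2/2/0, 2/2/2
under PSO → 1/0/0, 1/0/2, 1/1/0, 1/1/2, 1/2/0, 1/2/2, 2/0/0, 2/0/2, 2/1/0, 2/1/2, 2/2/0, 2/2/2
target 2/1/0 ∈ {TSO,PSO}

SC:no TSO:yes PSO:yes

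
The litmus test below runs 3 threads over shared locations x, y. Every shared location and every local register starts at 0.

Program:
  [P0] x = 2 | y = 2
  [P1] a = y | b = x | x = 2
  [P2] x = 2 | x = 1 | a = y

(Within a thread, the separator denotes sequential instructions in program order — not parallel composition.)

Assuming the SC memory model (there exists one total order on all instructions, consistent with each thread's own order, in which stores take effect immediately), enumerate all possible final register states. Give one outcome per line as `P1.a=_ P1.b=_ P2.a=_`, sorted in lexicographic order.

P1.a=0 P1.b=0 P2.a=0
P1.a=0 P1.b=0 P2.a=2
P1.a=0 P1.b=1 P2.a=0
P1.a=0 P1.b=1 P2.a=2
P1.a=0 P1.b=2 P2.a=0
P1.a=0 P1.b=2 P2.a=2
P1.a=2 P1.b=1 P2.a=0
P1.a=2 P1.b=1 P2.a=2
P1.a=2 P1.b=2 P2.a=0
P1.a=2 P1.b=2 P2.a=2

outcome vector order: (P1.a,P1.b,P2.a)
|SC outcomes| = 10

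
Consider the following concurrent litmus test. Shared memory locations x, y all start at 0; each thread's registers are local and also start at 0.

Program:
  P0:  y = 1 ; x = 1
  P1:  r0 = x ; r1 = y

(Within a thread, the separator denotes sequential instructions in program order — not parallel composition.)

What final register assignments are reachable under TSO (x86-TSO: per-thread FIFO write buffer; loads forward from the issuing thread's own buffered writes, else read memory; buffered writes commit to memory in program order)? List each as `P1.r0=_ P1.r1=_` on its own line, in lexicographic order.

P1.r0=0 P1.r1=0
P1.r0=0 P1.r1=1
P1.r0=1 P1.r1=1

outcome vector order: (P1.r0,P1.r1)
|TSO outcomes| = 3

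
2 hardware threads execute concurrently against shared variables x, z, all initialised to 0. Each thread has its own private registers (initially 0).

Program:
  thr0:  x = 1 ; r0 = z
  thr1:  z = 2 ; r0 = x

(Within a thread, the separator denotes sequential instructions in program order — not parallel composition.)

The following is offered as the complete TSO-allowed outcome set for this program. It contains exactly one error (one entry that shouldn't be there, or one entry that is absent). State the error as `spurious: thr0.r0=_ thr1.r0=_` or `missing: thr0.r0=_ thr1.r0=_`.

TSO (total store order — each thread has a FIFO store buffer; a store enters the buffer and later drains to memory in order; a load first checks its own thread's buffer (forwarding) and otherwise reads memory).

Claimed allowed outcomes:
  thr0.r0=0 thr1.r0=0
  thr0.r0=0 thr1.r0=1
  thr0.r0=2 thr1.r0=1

outcome vector order: (thr0.r0,thr1.r0)
TSO (4): <0 0>, <0 1>, <2 0>, <2 1>
TSO∖claimed = {<2 0>}

missing: thr0.r0=2 thr1.r0=0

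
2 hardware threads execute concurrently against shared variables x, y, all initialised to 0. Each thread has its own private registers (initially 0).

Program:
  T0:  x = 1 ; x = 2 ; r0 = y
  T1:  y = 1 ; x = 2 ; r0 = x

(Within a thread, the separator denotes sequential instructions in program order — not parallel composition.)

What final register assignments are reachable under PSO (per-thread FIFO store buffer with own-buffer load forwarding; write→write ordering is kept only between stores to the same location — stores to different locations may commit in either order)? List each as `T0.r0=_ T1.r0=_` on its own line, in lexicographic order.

outcome vector order: (T0.r0,T1.r0)
|PSO outcomes| = 4

T0.r0=0 T1.r0=1
T0.r0=0 T1.r0=2
T0.r0=1 T1.r0=1
T0.r0=1 T1.r0=2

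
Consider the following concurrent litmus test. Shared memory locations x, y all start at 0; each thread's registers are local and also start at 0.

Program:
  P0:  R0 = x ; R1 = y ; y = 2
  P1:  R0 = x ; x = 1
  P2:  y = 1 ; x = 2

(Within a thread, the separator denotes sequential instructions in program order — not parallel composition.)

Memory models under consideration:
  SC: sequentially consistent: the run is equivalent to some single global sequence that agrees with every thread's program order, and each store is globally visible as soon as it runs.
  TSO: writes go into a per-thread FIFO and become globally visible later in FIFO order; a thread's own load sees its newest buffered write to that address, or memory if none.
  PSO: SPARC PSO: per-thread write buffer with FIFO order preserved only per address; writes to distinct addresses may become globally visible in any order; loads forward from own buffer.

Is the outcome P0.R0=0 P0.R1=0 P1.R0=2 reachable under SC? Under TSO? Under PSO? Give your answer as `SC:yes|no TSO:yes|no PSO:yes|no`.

outcome vector order: (P0.R0,P0.R1,P1.R0)
[SC] allowed = {000; 002; 010; 012; 100; 110; 112; 210; 212}
[TSO] allowed = {000; 002; 010; 012; 100; 110; 112; 210; 212}
[PSO] allowed = {000; 002; 010; 012; 100; 102; 110; 112; 200; 202; 210; 212}
target 002 ∈ {SC,TSO,PSO}

SC:yes TSO:yes PSO:yes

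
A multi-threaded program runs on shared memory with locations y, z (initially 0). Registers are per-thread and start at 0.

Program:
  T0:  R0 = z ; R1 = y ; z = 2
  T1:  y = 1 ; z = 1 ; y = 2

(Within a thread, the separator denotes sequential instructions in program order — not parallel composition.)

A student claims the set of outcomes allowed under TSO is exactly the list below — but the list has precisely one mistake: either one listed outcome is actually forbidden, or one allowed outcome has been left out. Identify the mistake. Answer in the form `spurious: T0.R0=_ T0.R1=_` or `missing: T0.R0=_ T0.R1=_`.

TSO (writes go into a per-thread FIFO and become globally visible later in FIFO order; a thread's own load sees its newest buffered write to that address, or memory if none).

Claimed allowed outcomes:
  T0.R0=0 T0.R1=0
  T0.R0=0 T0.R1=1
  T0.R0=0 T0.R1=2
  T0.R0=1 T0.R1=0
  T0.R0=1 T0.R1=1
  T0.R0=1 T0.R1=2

spurious: T0.R0=1 T0.R1=0

outcome vector order: (T0.R0,T0.R1)
TSO: 5 outcomes — {(0,0); (0,1); (0,2); (1,1); (1,2)}
claimed∖TSO = {(1,0)}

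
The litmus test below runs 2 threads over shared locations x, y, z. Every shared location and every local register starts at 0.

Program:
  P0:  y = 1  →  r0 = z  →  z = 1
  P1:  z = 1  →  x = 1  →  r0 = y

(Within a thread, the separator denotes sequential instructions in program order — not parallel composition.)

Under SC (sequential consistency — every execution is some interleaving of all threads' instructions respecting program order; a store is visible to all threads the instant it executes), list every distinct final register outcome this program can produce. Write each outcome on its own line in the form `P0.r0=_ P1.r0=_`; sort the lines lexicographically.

P0.r0=0 P1.r0=1
P0.r0=1 P1.r0=0
P0.r0=1 P1.r0=1

outcome vector order: (P0.r0,P1.r0)
|SC outcomes| = 3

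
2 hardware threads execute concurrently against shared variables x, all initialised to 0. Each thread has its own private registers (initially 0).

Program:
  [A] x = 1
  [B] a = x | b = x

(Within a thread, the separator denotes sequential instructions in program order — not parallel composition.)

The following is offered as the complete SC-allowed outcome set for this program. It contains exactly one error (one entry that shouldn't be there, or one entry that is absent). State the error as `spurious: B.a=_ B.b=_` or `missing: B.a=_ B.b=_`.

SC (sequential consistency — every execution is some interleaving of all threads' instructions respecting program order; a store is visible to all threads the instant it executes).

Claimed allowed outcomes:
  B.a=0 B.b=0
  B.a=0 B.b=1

outcome vector order: (B.a,B.b)
under SC → (0,0) (0,1) (1,1)
SC∖claimed = {(1,1)}

missing: B.a=1 B.b=1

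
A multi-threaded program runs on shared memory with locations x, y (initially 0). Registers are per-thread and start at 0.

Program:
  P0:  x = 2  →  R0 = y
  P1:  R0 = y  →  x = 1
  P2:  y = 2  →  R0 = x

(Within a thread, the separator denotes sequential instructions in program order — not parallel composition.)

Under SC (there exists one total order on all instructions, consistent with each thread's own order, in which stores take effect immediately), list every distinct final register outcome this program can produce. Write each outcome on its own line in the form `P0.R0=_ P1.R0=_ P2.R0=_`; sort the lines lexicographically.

outcome vector order: (P0.R0,P1.R0,P2.R0)
|SC outcomes| = 10

P0.R0=0 P1.R0=0 P2.R0=1
P0.R0=0 P1.R0=0 P2.R0=2
P0.R0=0 P1.R0=2 P2.R0=1
P0.R0=0 P1.R0=2 P2.R0=2
P0.R0=2 P1.R0=0 P2.R0=0
P0.R0=2 P1.R0=0 P2.R0=1
P0.R0=2 P1.R0=0 P2.R0=2
P0.R0=2 P1.R0=2 P2.R0=0
P0.R0=2 P1.R0=2 P2.R0=1
P0.R0=2 P1.R0=2 P2.R0=2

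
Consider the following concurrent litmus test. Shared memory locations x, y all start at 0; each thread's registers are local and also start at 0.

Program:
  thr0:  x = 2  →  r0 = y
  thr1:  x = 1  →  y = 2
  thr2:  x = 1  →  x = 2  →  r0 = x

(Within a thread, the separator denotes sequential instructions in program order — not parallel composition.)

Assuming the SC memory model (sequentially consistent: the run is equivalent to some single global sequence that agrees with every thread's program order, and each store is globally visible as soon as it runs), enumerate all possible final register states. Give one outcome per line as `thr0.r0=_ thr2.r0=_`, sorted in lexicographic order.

thr0.r0=0 thr2.r0=1
thr0.r0=0 thr2.r0=2
thr0.r0=2 thr2.r0=1
thr0.r0=2 thr2.r0=2

outcome vector order: (thr0.r0,thr2.r0)
|SC outcomes| = 4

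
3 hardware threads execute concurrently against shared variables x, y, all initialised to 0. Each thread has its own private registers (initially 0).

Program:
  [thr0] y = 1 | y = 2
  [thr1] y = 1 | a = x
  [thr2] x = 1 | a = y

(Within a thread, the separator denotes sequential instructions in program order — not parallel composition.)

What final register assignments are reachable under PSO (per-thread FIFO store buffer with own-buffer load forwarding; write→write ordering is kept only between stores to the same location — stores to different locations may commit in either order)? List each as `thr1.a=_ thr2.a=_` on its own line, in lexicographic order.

outcome vector order: (thr1.a,thr2.a)
|PSO outcomes| = 6

thr1.a=0 thr2.a=0
thr1.a=0 thr2.a=1
thr1.a=0 thr2.a=2
thr1.a=1 thr2.a=0
thr1.a=1 thr2.a=1
thr1.a=1 thr2.a=2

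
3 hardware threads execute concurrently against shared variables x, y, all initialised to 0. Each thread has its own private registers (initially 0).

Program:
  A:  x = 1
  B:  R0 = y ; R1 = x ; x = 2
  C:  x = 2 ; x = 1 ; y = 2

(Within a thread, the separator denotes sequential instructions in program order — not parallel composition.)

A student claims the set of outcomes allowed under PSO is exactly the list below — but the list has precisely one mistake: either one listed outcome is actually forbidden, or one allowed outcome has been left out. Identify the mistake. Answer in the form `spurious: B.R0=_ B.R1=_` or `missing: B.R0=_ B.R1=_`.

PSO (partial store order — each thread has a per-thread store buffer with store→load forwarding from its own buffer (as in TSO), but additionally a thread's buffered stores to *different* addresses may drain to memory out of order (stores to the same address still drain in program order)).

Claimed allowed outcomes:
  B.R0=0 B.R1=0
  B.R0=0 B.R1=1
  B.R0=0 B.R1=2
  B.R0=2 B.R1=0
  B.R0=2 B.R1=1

missing: B.R0=2 B.R1=2

outcome vector order: (B.R0,B.R1)
under PSO → 00; 01; 02; 20; 21; 22
PSO∖claimed = {22}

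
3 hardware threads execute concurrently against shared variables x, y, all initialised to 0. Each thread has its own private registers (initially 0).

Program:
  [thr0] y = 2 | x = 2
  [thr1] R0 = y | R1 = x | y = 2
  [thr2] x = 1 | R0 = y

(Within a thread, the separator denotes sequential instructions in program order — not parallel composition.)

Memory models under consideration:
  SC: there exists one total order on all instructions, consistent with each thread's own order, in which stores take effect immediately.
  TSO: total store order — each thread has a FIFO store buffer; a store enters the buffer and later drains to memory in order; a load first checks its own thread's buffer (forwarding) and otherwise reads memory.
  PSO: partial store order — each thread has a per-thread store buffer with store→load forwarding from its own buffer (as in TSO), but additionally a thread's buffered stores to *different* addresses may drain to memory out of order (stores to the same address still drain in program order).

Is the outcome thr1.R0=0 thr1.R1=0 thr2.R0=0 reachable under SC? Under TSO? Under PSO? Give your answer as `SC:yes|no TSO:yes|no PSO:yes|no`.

outcome vector order: (thr1.R0,thr1.R1,thr2.R0)
under SC → 0/0/0 0/0/2 0/1/0 0/1/2 0/2/0 0/2/2 2/0/2 2/1/0 2/1/2 2/2/0 2/2/2
under TSO → 0/0/0 0/0/2 0/1/0 0/1/2 0/2/0 0/2/2 2/0/0 2/0/2 2/1/0 2/1/2 2/2/0 2/2/2
under PSO → 0/0/0 0/0/2 0/1/0 0/1/2 0/2/0 0/2/2 2/0/0 2/0/2 2/1/0 2/1/2 2/2/0 2/2/2
target 0/0/0 ∈ {SC,TSO,PSO}

SC:yes TSO:yes PSO:yes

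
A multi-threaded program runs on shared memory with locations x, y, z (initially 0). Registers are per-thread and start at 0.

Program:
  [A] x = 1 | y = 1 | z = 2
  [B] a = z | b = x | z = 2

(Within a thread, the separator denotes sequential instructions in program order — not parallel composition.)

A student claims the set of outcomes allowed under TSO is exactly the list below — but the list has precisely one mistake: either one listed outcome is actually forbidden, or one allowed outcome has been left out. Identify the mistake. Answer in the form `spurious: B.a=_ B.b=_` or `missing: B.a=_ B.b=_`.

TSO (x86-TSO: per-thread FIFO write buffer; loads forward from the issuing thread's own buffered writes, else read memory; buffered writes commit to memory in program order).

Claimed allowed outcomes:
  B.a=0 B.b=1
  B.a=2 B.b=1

missing: B.a=0 B.b=0

outcome vector order: (B.a,B.b)
under TSO → 00; 01; 21
TSO∖claimed = {00}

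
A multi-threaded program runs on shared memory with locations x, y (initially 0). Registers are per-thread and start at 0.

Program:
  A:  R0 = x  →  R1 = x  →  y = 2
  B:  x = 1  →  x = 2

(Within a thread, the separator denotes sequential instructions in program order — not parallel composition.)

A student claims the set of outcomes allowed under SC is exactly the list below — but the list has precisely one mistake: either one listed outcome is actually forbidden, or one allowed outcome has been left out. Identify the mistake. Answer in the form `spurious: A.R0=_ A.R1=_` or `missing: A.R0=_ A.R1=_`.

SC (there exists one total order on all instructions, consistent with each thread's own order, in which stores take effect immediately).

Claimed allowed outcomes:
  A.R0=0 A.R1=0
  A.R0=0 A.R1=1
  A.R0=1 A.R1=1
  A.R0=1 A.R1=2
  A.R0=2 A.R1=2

missing: A.R0=0 A.R1=2

outcome vector order: (A.R0,A.R1)
SC: 6 outcomes — {0/0; 0/1; 0/2; 1/1; 1/2; 2/2}
SC∖claimed = {0/2}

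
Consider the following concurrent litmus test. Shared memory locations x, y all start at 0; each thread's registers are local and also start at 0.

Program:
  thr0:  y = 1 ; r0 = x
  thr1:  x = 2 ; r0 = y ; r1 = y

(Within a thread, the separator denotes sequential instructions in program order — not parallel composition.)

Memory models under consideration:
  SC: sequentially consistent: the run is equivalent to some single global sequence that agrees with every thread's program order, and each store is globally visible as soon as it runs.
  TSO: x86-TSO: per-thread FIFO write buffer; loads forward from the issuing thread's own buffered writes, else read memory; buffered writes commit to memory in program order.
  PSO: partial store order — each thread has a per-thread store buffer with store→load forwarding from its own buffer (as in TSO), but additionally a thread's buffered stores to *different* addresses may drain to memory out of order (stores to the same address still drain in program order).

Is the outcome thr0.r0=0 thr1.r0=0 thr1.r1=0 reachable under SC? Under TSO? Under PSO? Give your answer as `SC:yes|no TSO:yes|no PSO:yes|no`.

outcome vector order: (thr0.r0,thr1.r0,thr1.r1)
SC (4): (0,1,1); (2,0,0); (2,0,1); (2,1,1)
TSO (6): (0,0,0); (0,0,1); (0,1,1); (2,0,0); (2,0,1); (2,1,1)
PSO (6): (0,0,0); (0,0,1); (0,1,1); (2,0,0); (2,0,1); (2,1,1)
target (0,0,0) ∈ {TSO,PSO}

SC:no TSO:yes PSO:yes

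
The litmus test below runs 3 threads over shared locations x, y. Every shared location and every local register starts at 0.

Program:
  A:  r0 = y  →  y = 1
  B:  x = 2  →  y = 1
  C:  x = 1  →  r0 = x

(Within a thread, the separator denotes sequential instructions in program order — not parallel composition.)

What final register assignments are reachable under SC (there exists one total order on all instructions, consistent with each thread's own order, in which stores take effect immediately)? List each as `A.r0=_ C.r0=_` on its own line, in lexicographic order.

A.r0=0 C.r0=1
A.r0=0 C.r0=2
A.r0=1 C.r0=1
A.r0=1 C.r0=2

outcome vector order: (A.r0,C.r0)
|SC outcomes| = 4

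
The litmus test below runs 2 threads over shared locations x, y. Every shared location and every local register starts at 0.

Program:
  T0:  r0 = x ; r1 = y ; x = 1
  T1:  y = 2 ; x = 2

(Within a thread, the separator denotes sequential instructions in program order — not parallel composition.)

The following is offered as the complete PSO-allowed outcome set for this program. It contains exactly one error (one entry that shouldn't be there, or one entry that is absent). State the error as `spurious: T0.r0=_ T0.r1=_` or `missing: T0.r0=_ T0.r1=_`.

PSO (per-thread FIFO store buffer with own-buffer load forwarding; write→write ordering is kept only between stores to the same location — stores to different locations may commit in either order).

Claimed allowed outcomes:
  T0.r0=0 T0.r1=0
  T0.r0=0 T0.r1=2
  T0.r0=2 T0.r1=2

outcome vector order: (T0.r0,T0.r1)
PSO: 4 outcomes — {(0,0); (0,2); (2,0); (2,2)}
PSO∖claimed = {(2,0)}

missing: T0.r0=2 T0.r1=0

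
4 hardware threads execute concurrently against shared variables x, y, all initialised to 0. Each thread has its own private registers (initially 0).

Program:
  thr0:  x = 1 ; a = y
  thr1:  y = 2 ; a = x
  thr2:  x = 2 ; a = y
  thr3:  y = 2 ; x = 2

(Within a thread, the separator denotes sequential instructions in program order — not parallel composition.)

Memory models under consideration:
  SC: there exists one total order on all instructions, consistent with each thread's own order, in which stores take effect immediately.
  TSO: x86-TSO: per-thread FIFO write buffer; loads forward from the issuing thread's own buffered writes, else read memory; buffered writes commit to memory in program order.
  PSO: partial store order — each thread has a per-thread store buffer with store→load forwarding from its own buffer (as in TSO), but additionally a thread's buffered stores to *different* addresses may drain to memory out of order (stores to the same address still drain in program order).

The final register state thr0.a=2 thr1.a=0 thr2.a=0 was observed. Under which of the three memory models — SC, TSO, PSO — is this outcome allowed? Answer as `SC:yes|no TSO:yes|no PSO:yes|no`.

outcome vector order: (thr0.a,thr1.a,thr2.a)
[SC] allowed = {(0,1,0); (0,1,2); (0,2,0); (0,2,2); (2,0,2); (2,1,0); (2,1,2); (2,2,0); (2,2,2)}
[TSO] allowed = {(0,0,0); (0,0,2); (0,1,0); (0,1,2); (0,2,0); (0,2,2); (2,0,0); (2,0,2); (2,1,0); (2,1,2); (2,2,0); (2,2,2)}
[PSO] allowed = {(0,0,0); (0,0,2); (0,1,0); (0,1,2); (0,2,0); (0,2,2); (2,0,0); (2,0,2); (2,1,0); (2,1,2); (2,2,0); (2,2,2)}
target (2,0,0) ∈ {TSO,PSO}

SC:no TSO:yes PSO:yes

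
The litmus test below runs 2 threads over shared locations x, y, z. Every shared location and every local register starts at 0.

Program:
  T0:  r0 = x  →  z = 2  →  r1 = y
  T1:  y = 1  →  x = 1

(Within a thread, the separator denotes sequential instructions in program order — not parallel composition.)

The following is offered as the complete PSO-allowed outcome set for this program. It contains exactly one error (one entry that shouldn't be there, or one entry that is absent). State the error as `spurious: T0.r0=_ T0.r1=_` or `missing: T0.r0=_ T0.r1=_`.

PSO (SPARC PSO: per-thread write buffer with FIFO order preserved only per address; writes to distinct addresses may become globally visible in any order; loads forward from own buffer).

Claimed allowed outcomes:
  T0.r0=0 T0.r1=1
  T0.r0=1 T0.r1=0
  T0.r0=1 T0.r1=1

missing: T0.r0=0 T0.r1=0

outcome vector order: (T0.r0,T0.r1)
PSO: 4 outcomes — {(0,0) (0,1) (1,0) (1,1)}
PSO∖claimed = {(0,0)}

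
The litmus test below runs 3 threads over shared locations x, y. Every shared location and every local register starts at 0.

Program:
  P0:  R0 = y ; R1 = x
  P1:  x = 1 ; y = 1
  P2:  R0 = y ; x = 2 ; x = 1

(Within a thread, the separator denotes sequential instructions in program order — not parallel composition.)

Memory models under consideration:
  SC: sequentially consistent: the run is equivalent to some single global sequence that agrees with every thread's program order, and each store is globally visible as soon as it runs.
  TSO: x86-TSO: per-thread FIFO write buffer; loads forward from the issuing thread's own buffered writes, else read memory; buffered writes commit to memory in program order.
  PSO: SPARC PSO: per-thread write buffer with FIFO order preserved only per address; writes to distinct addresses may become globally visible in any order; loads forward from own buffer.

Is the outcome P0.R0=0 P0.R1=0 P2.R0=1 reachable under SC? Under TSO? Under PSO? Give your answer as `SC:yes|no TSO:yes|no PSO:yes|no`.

SC:yes TSO:yes PSO:yes

outcome vector order: (P0.R0,P0.R1,P2.R0)
[SC] allowed = {<0 0 0> <0 0 1> <0 1 0> <0 1 1> <0 2 0> <0 2 1> <1 1 0> <1 1 1> <1 2 0> <1 2 1>}
[TSO] allowed = {<0 0 0> <0 0 1> <0 1 0> <0 1 1> <0 2 0> <0 2 1> <1 1 0> <1 1 1> <1 2 0> <1 2 1>}
[PSO] allowed = {<0 0 0> <0 0 1> <0 1 0> <0 1 1> <0 2 0> <0 2 1> <1 0 0> <1 0 1> <1 1 0> <1 1 1> <1 2 0> <1 2 1>}
target <0 0 1> ∈ {SC,TSO,PSO}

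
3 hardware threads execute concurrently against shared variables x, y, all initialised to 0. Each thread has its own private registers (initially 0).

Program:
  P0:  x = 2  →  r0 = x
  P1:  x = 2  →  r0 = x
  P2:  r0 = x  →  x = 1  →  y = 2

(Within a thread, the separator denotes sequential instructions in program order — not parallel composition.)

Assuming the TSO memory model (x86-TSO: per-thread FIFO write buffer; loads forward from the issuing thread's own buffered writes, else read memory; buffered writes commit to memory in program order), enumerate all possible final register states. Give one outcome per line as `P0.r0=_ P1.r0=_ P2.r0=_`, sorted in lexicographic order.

outcome vector order: (P0.r0,P1.r0,P2.r0)
|TSO outcomes| = 8

P0.r0=1 P1.r0=1 P2.r0=0
P0.r0=1 P1.r0=1 P2.r0=2
P0.r0=1 P1.r0=2 P2.r0=0
P0.r0=1 P1.r0=2 P2.r0=2
P0.r0=2 P1.r0=1 P2.r0=0
P0.r0=2 P1.r0=1 P2.r0=2
P0.r0=2 P1.r0=2 P2.r0=0
P0.r0=2 P1.r0=2 P2.r0=2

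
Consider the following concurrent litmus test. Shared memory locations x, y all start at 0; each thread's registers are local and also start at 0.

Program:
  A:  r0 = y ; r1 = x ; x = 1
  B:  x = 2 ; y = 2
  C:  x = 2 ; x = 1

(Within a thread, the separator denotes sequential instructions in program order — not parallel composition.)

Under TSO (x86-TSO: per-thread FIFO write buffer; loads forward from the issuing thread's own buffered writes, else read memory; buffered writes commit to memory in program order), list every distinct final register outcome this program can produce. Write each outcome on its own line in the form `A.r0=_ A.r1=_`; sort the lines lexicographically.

A.r0=0 A.r1=0
A.r0=0 A.r1=1
A.r0=0 A.r1=2
A.r0=2 A.r1=1
A.r0=2 A.r1=2

outcome vector order: (A.r0,A.r1)
|TSO outcomes| = 5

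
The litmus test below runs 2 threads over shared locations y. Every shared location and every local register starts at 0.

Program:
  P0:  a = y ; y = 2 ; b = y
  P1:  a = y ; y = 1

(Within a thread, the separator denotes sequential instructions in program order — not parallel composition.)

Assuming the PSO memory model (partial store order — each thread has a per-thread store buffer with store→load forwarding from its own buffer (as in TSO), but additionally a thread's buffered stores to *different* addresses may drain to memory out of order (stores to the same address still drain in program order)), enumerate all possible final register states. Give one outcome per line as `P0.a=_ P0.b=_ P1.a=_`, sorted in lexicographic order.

P0.a=0 P0.b=1 P1.a=0
P0.a=0 P0.b=1 P1.a=2
P0.a=0 P0.b=2 P1.a=0
P0.a=0 P0.b=2 P1.a=2
P0.a=1 P0.b=2 P1.a=0

outcome vector order: (P0.a,P0.b,P1.a)
|PSO outcomes| = 5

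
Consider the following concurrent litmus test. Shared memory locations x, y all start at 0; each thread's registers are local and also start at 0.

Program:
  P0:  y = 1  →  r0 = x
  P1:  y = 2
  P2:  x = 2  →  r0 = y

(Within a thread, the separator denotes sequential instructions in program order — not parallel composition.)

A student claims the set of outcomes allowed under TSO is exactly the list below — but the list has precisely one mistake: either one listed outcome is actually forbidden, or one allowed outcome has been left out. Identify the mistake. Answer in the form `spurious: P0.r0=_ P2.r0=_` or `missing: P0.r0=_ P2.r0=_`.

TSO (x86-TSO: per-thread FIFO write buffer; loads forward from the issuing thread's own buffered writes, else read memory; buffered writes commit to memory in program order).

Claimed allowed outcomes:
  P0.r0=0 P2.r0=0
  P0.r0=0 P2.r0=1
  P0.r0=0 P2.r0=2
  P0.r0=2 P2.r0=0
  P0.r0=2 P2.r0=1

outcome vector order: (P0.r0,P2.r0)
TSO (6): <0 0> <0 1> <0 2> <2 0> <2 1> <2 2>
TSO∖claimed = {<2 2>}

missing: P0.r0=2 P2.r0=2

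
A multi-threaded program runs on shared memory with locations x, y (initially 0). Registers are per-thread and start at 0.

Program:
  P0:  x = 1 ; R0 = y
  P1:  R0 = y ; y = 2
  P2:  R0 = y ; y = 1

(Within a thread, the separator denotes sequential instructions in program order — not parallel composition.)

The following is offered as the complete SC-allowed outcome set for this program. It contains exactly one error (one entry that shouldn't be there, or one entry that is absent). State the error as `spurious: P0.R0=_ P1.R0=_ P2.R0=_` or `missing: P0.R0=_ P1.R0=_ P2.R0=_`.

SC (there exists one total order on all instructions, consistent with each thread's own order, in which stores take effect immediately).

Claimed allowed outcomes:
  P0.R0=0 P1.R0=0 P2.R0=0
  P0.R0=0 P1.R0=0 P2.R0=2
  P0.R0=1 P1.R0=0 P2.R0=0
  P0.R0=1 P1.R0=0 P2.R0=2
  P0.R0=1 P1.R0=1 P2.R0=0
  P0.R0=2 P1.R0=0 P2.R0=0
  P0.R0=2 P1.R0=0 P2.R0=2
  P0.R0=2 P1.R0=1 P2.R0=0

missing: P0.R0=0 P1.R0=1 P2.R0=0

outcome vector order: (P0.R0,P1.R0,P2.R0)
SC: 9 outcomes — {(0,0,0), (0,0,2), (0,1,0), (1,0,0), (1,0,2), (1,1,0), (2,0,0), (2,0,2), (2,1,0)}
SC∖claimed = {(0,1,0)}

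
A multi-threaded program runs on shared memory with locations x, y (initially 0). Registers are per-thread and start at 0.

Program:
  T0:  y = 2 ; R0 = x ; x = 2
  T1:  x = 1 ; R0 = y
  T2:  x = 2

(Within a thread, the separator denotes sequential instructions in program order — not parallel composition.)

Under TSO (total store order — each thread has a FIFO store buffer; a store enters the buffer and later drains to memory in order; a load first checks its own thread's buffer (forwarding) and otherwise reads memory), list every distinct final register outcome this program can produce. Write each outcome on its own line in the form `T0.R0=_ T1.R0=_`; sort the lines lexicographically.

T0.R0=0 T1.R0=0
T0.R0=0 T1.R0=2
T0.R0=1 T1.R0=0
T0.R0=1 T1.R0=2
T0.R0=2 T1.R0=0
T0.R0=2 T1.R0=2

outcome vector order: (T0.R0,T1.R0)
|TSO outcomes| = 6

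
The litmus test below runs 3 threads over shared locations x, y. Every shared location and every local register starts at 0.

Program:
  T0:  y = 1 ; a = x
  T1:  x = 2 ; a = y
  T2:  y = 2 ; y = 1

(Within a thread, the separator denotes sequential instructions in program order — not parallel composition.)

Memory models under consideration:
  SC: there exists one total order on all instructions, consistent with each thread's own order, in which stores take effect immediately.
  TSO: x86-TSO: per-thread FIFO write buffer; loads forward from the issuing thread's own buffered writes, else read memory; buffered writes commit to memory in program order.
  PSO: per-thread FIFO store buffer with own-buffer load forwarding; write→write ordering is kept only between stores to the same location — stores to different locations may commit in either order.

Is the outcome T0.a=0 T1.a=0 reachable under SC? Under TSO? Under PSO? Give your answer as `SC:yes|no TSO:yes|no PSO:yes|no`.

SC:no TSO:yes PSO:yes

outcome vector order: (T0.a,T1.a)
SC: 5 outcomes — {0/1; 0/2; 2/0; 2/1; 2/2}
TSO: 6 outcomes — {0/0; 0/1; 0/2; 2/0; 2/1; 2/2}
PSO: 6 outcomes — {0/0; 0/1; 0/2; 2/0; 2/1; 2/2}
target 0/0 ∈ {TSO,PSO}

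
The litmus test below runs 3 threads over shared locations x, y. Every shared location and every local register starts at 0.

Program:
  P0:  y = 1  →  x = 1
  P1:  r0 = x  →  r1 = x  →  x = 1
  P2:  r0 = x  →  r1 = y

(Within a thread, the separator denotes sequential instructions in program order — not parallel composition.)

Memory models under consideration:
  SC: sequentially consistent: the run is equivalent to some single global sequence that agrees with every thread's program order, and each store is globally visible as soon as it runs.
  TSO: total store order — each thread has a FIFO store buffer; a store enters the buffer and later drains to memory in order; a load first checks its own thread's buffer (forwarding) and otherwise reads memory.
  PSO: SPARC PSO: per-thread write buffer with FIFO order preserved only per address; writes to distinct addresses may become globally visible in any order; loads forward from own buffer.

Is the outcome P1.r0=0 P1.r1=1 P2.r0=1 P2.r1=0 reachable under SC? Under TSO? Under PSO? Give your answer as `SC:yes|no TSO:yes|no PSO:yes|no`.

SC:no TSO:no PSO:yes

outcome vector order: (P1.r0,P1.r1,P2.r0,P2.r1)
[SC] allowed = {0000, 0001, 0010, 0011, 0100, 0101, 0111, 1100, 1101, 1111}
[TSO] allowed = {0000, 0001, 0010, 0011, 0100, 0101, 0111, 1100, 1101, 1111}
[PSO] allowed = {0000, 0001, 0010, 0011, 0100, 0101, 0110, 0111, 1100, 1101, 1110, 1111}
target 0110 ∈ {PSO}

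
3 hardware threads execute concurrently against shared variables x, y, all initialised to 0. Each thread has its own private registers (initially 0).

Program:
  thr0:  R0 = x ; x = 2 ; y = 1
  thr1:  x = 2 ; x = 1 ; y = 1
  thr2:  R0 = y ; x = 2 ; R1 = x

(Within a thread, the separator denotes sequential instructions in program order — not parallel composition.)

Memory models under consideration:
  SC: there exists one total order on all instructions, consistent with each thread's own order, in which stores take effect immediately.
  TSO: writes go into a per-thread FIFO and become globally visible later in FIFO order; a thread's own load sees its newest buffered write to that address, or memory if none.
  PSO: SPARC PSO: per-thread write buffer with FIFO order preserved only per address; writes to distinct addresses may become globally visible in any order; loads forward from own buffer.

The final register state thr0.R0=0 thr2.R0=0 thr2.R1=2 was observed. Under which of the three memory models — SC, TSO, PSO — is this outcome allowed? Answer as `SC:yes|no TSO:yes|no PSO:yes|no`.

outcome vector order: (thr0.R0,thr2.R0,thr2.R1)
under SC → (0,0,1); (0,0,2); (0,1,1); (0,1,2); (1,0,1); (1,0,2); (1,1,2); (2,0,1); (2,0,2); (2,1,1); (2,1,2)
under TSO → (0,0,1); (0,0,2); (0,1,1); (0,1,2); (1,0,1); (1,0,2); (1,1,2); (2,0,1); (2,0,2); (2,1,1); (2,1,2)
under PSO → (0,0,1); (0,0,2); (0,1,1); (0,1,2); (1,0,1); (1,0,2); (1,1,1); (1,1,2); (2,0,1); (2,0,2); (2,1,1); (2,1,2)
target (0,0,2) ∈ {SC,TSO,PSO}

SC:yes TSO:yes PSO:yes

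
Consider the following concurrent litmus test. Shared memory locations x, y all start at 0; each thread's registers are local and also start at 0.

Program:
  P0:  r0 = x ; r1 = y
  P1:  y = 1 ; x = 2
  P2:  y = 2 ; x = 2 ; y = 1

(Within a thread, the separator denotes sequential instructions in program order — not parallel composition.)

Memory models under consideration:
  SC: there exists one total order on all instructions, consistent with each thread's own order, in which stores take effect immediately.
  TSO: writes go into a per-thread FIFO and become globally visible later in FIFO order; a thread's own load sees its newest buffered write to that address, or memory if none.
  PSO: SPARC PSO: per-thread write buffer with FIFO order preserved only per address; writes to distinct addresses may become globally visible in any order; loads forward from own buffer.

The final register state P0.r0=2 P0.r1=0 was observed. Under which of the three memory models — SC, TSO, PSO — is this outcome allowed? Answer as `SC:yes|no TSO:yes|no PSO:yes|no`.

outcome vector order: (P0.r0,P0.r1)
SC: 5 outcomes — {0/0 0/1 0/2 2/1 2/2}
TSO: 5 outcomes — {0/0 0/1 0/2 2/1 2/2}
PSO: 6 outcomes — {0/0 0/1 0/2 2/0 2/1 2/2}
target 2/0 ∈ {PSO}

SC:no TSO:no PSO:yes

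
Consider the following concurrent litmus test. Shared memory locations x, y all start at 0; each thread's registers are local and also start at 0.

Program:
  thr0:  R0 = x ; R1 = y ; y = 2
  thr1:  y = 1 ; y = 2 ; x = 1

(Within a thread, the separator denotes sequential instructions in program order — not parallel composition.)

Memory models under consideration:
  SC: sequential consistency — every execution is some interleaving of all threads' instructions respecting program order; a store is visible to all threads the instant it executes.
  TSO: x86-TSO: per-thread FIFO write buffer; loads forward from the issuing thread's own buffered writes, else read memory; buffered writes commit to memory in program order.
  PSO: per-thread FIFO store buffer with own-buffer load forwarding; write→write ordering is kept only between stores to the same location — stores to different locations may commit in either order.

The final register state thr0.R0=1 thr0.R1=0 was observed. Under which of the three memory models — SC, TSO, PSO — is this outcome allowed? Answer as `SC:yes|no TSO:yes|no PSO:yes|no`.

outcome vector order: (thr0.R0,thr0.R1)
[SC] allowed = {00; 01; 02; 12}
[TSO] allowed = {00; 01; 02; 12}
[PSO] allowed = {00; 01; 02; 10; 11; 12}
target 10 ∈ {PSO}

SC:no TSO:no PSO:yes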